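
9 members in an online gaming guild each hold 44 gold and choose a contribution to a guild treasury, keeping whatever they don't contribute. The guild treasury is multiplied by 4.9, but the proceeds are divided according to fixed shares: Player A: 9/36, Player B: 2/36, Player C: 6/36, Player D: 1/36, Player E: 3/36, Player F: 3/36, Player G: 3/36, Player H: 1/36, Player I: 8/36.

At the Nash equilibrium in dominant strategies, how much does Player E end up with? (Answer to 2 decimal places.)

79.93 gold

For player j, contributing a unit is worthwhile iff 4.9 × (j's share) ≥ 1, i.e. iff j's share is at least 0.2041.
Player A and Player I clear that bar, contributing 44 each; the remaining 7 contribute 0. Total contributed: 88.
Player E keeps 44 and receives 4.9 × 88 × 3/36 = 35.93 from the guild treasury, for a payoff of 79.93.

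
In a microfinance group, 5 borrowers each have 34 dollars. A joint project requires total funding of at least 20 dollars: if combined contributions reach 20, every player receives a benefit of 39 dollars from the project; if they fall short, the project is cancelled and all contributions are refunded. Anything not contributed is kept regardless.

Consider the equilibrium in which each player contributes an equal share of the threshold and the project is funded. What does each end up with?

69 dollars

Equal share of the threshold: 20/5 = 4.
At this profile no one gains by cutting their contribution: any cut drops the total below 20, the project is cancelled, contributions are refunded, and the deviator ends with 34, which is less than 34 − 4 + 39 = 69. Contributing more than 4 just wastes the excess. So contributing exactly 4 is a best response.
Each player's payoff: 34 − 4 + 39 = 69.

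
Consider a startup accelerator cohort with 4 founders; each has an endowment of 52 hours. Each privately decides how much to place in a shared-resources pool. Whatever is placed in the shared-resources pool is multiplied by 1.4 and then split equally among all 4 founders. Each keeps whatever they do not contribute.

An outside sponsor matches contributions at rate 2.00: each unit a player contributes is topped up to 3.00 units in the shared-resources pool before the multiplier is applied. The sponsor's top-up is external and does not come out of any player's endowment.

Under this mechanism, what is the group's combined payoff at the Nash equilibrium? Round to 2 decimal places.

Under the mechanism each unit contributed yields 1.4 × 3.00 / 4 = 1.0500 back to its contributor per unit of net cost, which exceeds 1, making full contribution the dominant choice for everyone.
At the Nash equilibrium everyone contributes 52. Group total payoff = 1.4 × 3.00 × 208 = 873.60.

873.60 hours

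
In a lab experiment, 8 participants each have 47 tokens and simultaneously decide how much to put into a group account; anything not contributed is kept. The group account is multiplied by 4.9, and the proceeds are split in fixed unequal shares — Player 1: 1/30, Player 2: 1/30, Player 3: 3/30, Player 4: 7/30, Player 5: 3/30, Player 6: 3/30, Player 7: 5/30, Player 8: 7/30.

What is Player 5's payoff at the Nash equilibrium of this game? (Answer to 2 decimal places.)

93.06 tokens

For player j, contributing a unit is worthwhile iff 4.9 × (j's share) ≥ 1, i.e. iff j's share is at least 0.2041.
The shares above 0.2041 belong to Player 4 and Player 8, contributing 47 each; the remaining 6 contribute 0. Total contributed: 94.
Player 5 keeps 47 and receives 4.9 × 94 × 3/30 = 46.06 from the group account, for a payoff of 93.06.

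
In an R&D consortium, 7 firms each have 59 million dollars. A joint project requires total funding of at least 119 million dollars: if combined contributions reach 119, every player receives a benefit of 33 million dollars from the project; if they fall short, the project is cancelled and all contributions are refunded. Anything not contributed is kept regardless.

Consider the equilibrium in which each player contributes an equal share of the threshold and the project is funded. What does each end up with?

Equal share of the threshold: 119/7 = 17.
At this profile no one gains by cutting their contribution: any cut drops the total below 119, the project is cancelled, contributions are refunded, and the deviator ends with 59, which is less than 59 − 17 + 33 = 75. Contributing more than 17 just wastes the excess. So contributing exactly 17 is a best response.
Each player's payoff: 59 − 17 + 33 = 75.

75 million dollars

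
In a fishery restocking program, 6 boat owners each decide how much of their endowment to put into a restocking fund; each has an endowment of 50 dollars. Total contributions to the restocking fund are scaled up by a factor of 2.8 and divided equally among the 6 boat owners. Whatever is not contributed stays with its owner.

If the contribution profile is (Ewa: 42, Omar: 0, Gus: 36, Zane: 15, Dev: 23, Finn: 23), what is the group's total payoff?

550.20 dollars

Total contributed: 42 + 0 + 36 + 15 + 23 + 23 = 139; total kept: 6 × 50 − 139 = 161.
The restocking fund pays out 2.8 × 139 = 389.20 in aggregate.
Group total = 161 + 389.20 = 550.20.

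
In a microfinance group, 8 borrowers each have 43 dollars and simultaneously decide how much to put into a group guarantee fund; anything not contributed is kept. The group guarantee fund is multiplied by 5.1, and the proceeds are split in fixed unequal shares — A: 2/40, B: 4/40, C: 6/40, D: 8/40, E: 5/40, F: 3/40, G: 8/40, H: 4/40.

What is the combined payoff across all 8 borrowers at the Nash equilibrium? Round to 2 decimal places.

For player j, contributing a unit is worthwhile iff 5.1 × (j's share) ≥ 1, i.e. iff j's share is at least 0.1961.
The shares above 0.1961 belong to D and G, contributing 43 each; the remaining 6 contribute 0. Total contributed: 86.
The group guarantee fund pays out 5.1 × 86 = 438.60 in total (split across the unequal shares, but the aggregate is all that matters for the group sum).
The 6 free-riders keep 43 each, adding 258. Group total = 258 + 438.60 = 696.60.

696.60 dollars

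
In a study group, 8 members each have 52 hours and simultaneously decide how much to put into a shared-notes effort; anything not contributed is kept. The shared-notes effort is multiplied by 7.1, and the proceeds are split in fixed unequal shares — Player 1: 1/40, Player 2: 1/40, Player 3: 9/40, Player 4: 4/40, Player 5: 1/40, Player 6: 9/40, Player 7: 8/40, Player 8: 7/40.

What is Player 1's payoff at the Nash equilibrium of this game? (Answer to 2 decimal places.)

For player j, contributing a unit is worthwhile iff 7.1 × (j's share) ≥ 1, i.e. iff j's share is at least 0.1408.
The shares above 0.1408 belong to Player 3, Player 6, Player 7 and Player 8, contributing 52 each; the remaining 4 contribute 0. Total contributed: 208.
Player 1 keeps 52 and receives 7.1 × 208 × 1/40 = 36.92 from the shared-notes effort, for a payoff of 88.92.

88.92 hours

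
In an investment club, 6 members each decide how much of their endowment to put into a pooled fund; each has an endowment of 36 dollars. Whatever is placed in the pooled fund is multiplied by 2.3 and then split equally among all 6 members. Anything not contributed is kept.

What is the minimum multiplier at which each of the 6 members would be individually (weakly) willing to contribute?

A contributed unit returns (multiplier)/6 to its contributor.
This reaches 1 exactly when the multiplier is 6.

6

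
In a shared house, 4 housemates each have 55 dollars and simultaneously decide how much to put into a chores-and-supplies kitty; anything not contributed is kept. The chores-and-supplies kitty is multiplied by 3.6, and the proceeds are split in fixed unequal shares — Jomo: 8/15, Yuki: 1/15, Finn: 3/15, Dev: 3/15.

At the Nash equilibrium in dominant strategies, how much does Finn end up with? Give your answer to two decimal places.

94.60 dollars

Player j's private return per contributed unit is 3.6 × (j's share). Contributing is weakly dominant for j when that share is at least 1/3.6 = 0.2778, and contributing 0 is dominant otherwise.
Only Jomo (8/15) clears that bar, contributing 55; the remaining 3 contribute 0. Total contributed: 55.
Finn keeps 55 and receives 3.6 × 55 × 3/15 = 39.60 from the chores-and-supplies kitty, for a payoff of 94.60.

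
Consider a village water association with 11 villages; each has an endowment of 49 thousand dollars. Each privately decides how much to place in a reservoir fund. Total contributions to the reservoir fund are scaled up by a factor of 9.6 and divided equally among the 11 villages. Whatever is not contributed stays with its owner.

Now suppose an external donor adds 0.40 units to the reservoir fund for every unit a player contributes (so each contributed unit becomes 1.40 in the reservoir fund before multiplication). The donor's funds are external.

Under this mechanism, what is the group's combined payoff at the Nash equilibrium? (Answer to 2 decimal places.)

7244.16 thousand dollars

Under the mechanism each unit contributed yields 9.6 × 1.40 / 11 = 1.2218 back to its contributor per unit of net cost, which exceeds 1, making full contribution the dominant choice for everyone.
So the Nash equilibrium is full contribution by all 11; the group earns 9.6 × 1.40 × 539 = 7244.16.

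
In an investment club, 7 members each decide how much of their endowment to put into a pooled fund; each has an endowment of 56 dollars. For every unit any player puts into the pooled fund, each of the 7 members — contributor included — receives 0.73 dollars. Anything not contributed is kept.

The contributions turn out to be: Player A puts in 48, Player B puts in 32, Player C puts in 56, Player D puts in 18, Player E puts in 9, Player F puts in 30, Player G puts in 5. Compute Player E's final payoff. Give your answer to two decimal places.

Total contributed: 48 + 32 + 56 + 18 + 9 + 30 + 5 = 198.
Each receives 0.73 × 198 = 144.54 from the pooled fund.
Player E keeps 56 − 9 = 47, so Player E's payoff is 47 + 144.54 = 191.54.

191.54 dollars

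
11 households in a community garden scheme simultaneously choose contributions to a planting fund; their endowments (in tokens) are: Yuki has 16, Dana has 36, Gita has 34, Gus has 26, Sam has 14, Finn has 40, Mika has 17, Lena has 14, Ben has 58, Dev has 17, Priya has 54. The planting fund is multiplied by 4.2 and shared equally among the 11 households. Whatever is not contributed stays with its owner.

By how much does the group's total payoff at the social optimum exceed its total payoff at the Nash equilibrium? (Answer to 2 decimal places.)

1043.20 tokens

The private return per contributed unit is 4.2/11 = 0.3818 < 1 for every player regardless of endowment, so the Nash equilibrium is zero contribution and the group total is Σ E_j = 16 + 36 + 34 + 26 + 14 + 40 + 17 + 14 + 58 + 17 + 54 = 326.
Each contributed unit returns 4.200 to the group, so the social optimum is full contribution by everyone: group total = 4.200 × 326 = 1369.20.
Efficiency loss = (4.200 − 1) × 326 = 1043.20.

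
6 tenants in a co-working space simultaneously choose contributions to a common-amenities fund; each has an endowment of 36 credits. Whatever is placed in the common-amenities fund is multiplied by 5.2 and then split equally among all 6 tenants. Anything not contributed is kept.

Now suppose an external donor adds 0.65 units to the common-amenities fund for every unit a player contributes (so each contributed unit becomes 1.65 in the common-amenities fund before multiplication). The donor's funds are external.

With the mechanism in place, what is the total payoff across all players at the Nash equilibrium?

Under the mechanism each unit contributed yields 5.2 × 1.65 / 6 = 1.4300 back to its contributor per unit of net cost, which exceeds 1, making full contribution the dominant choice for everyone.
So the Nash equilibrium is full contribution by all 6; the group earns 5.2 × 1.65 × 216 = 1853.28.

1853.28 credits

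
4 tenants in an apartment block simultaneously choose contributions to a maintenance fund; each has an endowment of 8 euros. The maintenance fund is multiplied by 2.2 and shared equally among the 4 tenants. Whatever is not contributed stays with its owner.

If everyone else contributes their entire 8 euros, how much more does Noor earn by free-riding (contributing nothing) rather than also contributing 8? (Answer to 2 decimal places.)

Switching from a contribution of 8 to 0 lets Noor keep an extra 8 euros, but lowers the maintenance fund by 8, which costs Noor their own share of that drop: 2.2/4 × 8 = 4.40.
Net gain = 8 − 4.40 = 3.60. The private return per contributed unit (0.5500) is below 1, so free-riding is indeed the best response regardless of what the others do.

3.60 euros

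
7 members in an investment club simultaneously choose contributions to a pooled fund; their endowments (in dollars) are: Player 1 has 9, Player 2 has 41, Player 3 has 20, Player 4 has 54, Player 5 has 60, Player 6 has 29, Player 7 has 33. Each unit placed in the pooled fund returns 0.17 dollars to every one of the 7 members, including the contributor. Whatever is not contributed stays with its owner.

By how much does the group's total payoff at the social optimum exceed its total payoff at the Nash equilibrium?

The private return per contributed unit is 0.17 < 1 for everyone, so the Nash equilibrium is zero contribution and the group total is Σ E_j = 9 + 41 + 20 + 54 + 60 + 29 + 33 = 246.
Each contributed unit returns 1.190 to the group, so the social optimum is full contribution by everyone: group total = 1.190 × 246 = 292.74.
Efficiency loss = (1.190 − 1) × 246 = 46.74.

46.74 dollars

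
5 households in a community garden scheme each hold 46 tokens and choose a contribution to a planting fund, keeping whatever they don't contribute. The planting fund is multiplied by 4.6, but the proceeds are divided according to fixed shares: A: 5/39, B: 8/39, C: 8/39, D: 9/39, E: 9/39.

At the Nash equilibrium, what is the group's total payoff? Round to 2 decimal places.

561.20 tokens

For player j, contributing a unit is worthwhile iff 4.6 × (j's share) ≥ 1, i.e. iff j's share is at least 0.2174.
The shares above 0.2174 belong to D and E, contributing 46 each; the remaining 3 contribute 0. Total contributed: 92.
The planting fund pays out 4.6 × 92 = 423.20 in total (split across the unequal shares, but the aggregate is all that matters for the group sum).
The 3 free-riders keep 46 each, adding 138. Group total = 138 + 423.20 = 561.20.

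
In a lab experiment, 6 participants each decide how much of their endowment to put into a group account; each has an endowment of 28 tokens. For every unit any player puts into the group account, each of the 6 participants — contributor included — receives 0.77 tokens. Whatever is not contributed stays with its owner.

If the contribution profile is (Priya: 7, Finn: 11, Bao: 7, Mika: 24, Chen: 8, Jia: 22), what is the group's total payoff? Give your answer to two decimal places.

453.98 tokens

Total contributed: 7 + 11 + 7 + 24 + 8 + 22 = 79; total kept: 6 × 28 − 79 = 89.
The group account pays out 0.77 × 6 × 79 = 364.98 in aggregate.
Group total = 89 + 364.98 = 453.98.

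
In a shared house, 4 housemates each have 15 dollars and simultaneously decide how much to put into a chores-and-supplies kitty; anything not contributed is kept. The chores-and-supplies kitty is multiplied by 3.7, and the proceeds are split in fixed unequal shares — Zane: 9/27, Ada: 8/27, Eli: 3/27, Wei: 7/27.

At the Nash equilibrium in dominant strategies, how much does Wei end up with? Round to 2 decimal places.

43.78 dollars

Player j's private return per contributed unit is 3.7 × (j's share). Contributing is weakly dominant for j when that share is at least 1/3.7 = 0.2703, and contributing 0 is dominant otherwise.
The shares above 0.2703 belong to Zane and Ada, contributing 15 each; the remaining 2 contribute 0. Total contributed: 30.
Wei keeps 15 and receives 3.7 × 30 × 7/27 = 28.78 from the chores-and-supplies kitty, for a payoff of 43.78.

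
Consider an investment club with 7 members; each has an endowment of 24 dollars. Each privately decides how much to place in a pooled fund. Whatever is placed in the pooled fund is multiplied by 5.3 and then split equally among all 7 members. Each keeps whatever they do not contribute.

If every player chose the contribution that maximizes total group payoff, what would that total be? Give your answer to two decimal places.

Each contributed unit returns 5.300 to the group as a whole (0.7571 to each of 7 players), which exceeds 1, so the social optimum is full contribution: group total = 5.300 × 168 = 890.40.

890.40 dollars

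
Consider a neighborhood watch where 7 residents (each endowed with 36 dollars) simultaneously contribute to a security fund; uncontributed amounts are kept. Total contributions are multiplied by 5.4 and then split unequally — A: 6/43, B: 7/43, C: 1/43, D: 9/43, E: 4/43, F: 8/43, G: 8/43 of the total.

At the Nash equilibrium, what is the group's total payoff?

A player with share s gets back 5.4·s per unit contributed, so full contribution is dominant for anyone with s > 1/5.4 = 0.1852 and zero contribution is dominant for anyone below.
The shares above 0.1852 belong to D, F and G, contributing 36 each; the remaining 4 contribute 0. Total contributed: 108.
The security fund pays out 5.4 × 108 = 583.20 in total (split across the unequal shares, but the aggregate is all that matters for the group sum).
The 4 free-riders keep 36 each, adding 144. Group total = 144 + 583.20 = 727.20.

727.20 dollars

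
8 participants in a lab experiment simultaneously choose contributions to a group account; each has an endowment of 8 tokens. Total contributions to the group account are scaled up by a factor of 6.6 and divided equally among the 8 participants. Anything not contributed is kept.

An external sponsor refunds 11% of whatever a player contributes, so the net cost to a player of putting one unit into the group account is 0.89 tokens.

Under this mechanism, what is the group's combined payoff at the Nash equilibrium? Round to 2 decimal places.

64.00 tokens

Even with the mechanism, each unit contributed returns only (6.6/8) / 0.89 = 0.9270 per unit of net cost, so contributing nothing is still dominant.
At the Nash equilibrium no one contributes; group total payoff = 8 × 8 = 64.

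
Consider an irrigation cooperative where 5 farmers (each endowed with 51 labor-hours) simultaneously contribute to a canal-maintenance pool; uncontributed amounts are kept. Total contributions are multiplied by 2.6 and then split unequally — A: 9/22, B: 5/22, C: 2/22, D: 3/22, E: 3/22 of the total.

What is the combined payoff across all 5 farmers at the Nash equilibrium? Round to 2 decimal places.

336.60 labor-hours

For player j, contributing a unit is worthwhile iff 2.6 × (j's share) ≥ 1, i.e. iff j's share is at least 0.3846.
The only share above 0.3846 is A's 9/22, contributing 51; the remaining 4 contribute 0. Total contributed: 51.
The canal-maintenance pool pays out 2.6 × 51 = 132.60 in total (split across the unequal shares, but the aggregate is all that matters for the group sum).
The 4 free-riders keep 51 each, adding 204. Group total = 204 + 132.60 = 336.60.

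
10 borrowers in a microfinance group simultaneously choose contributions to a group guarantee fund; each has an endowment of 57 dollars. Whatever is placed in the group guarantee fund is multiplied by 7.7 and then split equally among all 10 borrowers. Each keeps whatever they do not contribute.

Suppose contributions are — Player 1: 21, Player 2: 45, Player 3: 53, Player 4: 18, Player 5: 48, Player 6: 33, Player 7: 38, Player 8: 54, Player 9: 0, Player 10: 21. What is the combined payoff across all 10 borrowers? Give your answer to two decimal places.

Total contributed: 21 + 45 + 53 + 18 + 48 + 33 + 38 + 54 + 0 + 21 = 331; total kept: 10 × 57 − 331 = 239.
The group guarantee fund pays out 7.7 × 331 = 2548.70 in aggregate.
Group total = 239 + 2548.70 = 2787.70.

2787.70 dollars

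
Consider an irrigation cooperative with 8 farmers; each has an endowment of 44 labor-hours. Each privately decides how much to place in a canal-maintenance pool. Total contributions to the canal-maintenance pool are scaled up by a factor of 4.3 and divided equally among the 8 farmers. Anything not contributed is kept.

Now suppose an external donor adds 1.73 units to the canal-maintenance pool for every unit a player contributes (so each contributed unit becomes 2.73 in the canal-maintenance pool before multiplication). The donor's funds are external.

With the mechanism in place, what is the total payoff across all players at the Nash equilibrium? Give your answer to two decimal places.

4132.13 labor-hours

With the mechanism, a contributed unit returns 4.3 × 2.73 / 8 = 1.4674 per unit of net cost to the contributor — now above 1 — so contributing fully is weakly dominant for every player.
So the Nash equilibrium is full contribution by all 8; the group earns 4.3 × 2.73 × 352 = 4132.13.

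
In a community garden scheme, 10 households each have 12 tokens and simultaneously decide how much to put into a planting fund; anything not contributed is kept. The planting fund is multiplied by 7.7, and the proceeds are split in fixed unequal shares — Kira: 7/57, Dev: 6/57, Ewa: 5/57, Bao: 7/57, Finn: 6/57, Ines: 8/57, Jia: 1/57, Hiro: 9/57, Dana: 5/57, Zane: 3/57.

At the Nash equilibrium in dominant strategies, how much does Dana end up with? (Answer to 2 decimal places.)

28.21 tokens

Player j's private return per contributed unit is 7.7 × (j's share). Contributing is weakly dominant for j when that share is at least 1/7.7 = 0.1299, and contributing 0 is dominant otherwise.
Ines and Hiro clear that bar, contributing 12 each; the remaining 8 contribute 0. Total contributed: 24.
Dana keeps 12 and receives 7.7 × 24 × 5/57 = 16.21 from the planting fund, for a payoff of 28.21.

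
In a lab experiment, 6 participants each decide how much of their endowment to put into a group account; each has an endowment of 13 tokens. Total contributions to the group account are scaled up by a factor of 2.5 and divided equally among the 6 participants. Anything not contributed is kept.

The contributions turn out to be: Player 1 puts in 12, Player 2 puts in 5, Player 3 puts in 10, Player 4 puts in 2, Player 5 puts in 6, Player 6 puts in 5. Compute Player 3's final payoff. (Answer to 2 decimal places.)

Total contributed: 12 + 5 + 10 + 2 + 6 + 5 = 40.
Each receives 2.5 × 40 / 6 = 16.67 from the group account.
Player 3 keeps 13 − 10 = 3, so Player 3's payoff is 3 + 16.67 = 19.67.

19.67 tokens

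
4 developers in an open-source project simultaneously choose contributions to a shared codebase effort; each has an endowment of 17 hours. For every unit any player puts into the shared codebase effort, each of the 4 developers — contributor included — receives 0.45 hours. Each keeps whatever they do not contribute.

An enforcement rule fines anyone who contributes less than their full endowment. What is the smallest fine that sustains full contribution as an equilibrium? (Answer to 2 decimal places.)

9.35 hours

Given the others contribute fully, the best deviation is to contribute 0 (any partial contribution still incurs the fine and gives up units whose private return 0.45 is below 1).
Deviating from 17 to 0 saves 17 hours but forfeits the deviator's share of the drop in the shared codebase effort: 0.45 × 17 = 7.65.
So the deviation gain is 17 − 7.65 = 9.35, and the fine must be at least 9.35 hours to wipe it out.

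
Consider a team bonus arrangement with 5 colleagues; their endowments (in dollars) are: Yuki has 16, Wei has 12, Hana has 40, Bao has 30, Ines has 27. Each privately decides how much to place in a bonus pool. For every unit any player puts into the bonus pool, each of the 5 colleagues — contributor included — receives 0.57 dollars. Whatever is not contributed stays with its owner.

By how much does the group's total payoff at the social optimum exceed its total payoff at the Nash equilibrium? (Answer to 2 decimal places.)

231.25 dollars

The private return per contributed unit is 0.57 < 1 for everyone, so the Nash equilibrium is zero contribution and the group total is Σ E_j = 16 + 12 + 40 + 30 + 27 = 125.
Each contributed unit returns 2.850 to the group, so the social optimum is full contribution by everyone: group total = 2.850 × 125 = 356.25.
Efficiency loss = (2.850 − 1) × 125 = 231.25.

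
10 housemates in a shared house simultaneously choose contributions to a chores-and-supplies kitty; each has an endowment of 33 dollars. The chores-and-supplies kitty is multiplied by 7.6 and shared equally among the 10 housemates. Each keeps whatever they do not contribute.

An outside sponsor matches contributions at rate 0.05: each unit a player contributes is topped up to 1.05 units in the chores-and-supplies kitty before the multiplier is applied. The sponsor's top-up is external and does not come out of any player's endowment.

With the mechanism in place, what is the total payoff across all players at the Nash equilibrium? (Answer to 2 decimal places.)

With the mechanism, a contributed unit returns 7.6 × 1.05 / 10 = 0.7980 per unit of net cost — still below 1 — so contributing 0 remains dominant for every player.
At the Nash equilibrium no one contributes; group total payoff = 10 × 33 = 330.

330.00 dollars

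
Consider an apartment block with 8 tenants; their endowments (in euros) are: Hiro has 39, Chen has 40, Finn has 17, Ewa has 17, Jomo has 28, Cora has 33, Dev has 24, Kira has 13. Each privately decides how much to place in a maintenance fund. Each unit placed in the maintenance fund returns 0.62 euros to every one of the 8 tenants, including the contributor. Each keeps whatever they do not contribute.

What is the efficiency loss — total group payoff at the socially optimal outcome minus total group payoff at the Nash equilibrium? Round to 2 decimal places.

835.56 euros

The private return per contributed unit is 0.62 < 1 for everyone, so the Nash equilibrium is zero contribution and the group total is Σ E_j = 39 + 40 + 17 + 17 + 28 + 33 + 24 + 13 = 211.
Each contributed unit returns 4.960 to the group, so the social optimum is full contribution by everyone: group total = 4.960 × 211 = 1046.56.
Efficiency loss = (4.960 − 1) × 211 = 835.56.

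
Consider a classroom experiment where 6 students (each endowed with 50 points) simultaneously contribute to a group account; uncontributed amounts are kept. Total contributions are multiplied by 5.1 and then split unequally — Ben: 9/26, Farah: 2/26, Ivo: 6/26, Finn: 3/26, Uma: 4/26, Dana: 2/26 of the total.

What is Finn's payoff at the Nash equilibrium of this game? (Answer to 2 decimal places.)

108.85 points

For player j, contributing a unit is worthwhile iff 5.1 × (j's share) ≥ 1, i.e. iff j's share is at least 0.1961.
The shares above 0.1961 belong to Ben and Ivo, contributing 50 each; the remaining 4 contribute 0. Total contributed: 100.
Finn keeps 50 and receives 5.1 × 100 × 3/26 = 58.85 from the group account, for a payoff of 108.85.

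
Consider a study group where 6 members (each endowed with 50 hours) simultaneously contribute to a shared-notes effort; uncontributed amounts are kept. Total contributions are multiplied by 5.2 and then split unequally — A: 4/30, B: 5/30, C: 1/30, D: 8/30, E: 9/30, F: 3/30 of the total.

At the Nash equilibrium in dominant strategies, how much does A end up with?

119.33 hours

For player j, contributing a unit is worthwhile iff 5.2 × (j's share) ≥ 1, i.e. iff j's share is at least 0.1923.
D and E are above the threshold, contributing 50 each; the remaining 4 contribute 0. Total contributed: 100.
A keeps 50 and receives 5.2 × 100 × 4/30 = 69.33 from the shared-notes effort, for a payoff of 119.33.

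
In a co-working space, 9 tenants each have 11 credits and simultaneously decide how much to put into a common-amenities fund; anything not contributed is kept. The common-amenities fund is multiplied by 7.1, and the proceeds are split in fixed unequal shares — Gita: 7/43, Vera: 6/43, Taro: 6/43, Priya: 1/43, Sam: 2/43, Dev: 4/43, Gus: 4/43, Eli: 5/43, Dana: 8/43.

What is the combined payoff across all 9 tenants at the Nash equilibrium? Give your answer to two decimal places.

Each unit j contributes comes back to j as 7.1 × (j's share), so j prefers to contribute only if that share exceeds 1/7.1 = 0.1408; otherwise keeping the unit dominates.
The shares above 0.1408 belong to Gita and Dana, contributing 11 each; the remaining 7 contribute 0. Total contributed: 22.
The common-amenities fund pays out 7.1 × 22 = 156.20 in total (split across the unequal shares, but the aggregate is all that matters for the group sum).
The 7 free-riders keep 11 each, adding 77. Group total = 77 + 156.20 = 233.20.

233.20 credits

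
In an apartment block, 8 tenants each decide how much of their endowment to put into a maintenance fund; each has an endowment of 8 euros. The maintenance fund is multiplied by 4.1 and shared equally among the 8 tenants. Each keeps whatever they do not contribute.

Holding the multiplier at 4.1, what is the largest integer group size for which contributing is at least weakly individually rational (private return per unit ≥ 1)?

4

Private return per unit is 4.1/(group size), which is ≥ 1 whenever the group size is ≤ 4.1.
The largest such integer is 4.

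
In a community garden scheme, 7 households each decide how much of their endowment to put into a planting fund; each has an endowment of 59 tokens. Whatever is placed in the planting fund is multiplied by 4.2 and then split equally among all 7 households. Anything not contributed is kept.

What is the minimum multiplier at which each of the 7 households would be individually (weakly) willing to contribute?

A contributed unit returns (multiplier)/7 to its contributor.
This reaches 1 exactly when the multiplier is 7.

7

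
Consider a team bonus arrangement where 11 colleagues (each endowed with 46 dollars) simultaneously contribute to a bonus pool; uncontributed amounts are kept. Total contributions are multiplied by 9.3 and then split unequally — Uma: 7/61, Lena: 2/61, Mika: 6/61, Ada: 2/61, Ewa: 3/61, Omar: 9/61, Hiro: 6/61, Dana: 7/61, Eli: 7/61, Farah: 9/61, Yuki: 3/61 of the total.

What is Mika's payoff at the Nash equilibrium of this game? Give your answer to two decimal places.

256.39 dollars

Each unit j contributes comes back to j as 9.3 × (j's share), so j prefers to contribute only if that share exceeds 1/9.3 = 0.1075; otherwise keeping the unit dominates.
Uma, Omar, Dana, Eli and Farah clear that bar, contributing 46 each; the remaining 6 contribute 0. Total contributed: 230.
Mika keeps 46 and receives 9.3 × 230 × 6/61 = 210.39 from the bonus pool, for a payoff of 256.39.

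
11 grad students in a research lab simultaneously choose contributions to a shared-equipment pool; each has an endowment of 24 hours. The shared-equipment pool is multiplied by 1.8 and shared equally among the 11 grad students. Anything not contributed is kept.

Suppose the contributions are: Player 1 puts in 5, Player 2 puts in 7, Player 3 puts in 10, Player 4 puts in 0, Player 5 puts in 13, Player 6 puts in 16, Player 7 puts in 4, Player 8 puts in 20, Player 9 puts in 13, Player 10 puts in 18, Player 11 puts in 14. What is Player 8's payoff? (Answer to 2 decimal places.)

23.64 hours

Total contributed: 5 + 7 + 10 + 0 + 13 + 16 + 4 + 20 + 13 + 18 + 14 = 120.
Each receives 1.8 × 120 / 11 = 19.64 from the shared-equipment pool.
Player 8 keeps 24 − 20 = 4, so Player 8's payoff is 4 + 19.64 = 23.64.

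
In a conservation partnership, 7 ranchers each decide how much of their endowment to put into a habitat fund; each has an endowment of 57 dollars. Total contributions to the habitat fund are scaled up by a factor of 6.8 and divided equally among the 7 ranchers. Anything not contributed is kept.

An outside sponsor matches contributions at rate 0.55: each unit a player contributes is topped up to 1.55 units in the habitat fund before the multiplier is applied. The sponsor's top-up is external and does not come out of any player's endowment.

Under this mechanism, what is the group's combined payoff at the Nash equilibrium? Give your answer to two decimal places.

Under the mechanism each unit contributed yields 6.8 × 1.55 / 7 = 1.5057 back to its contributor per unit of net cost, which exceeds 1, making full contribution the dominant choice for everyone.
So the Nash equilibrium is full contribution by all 7; the group earns 6.8 × 1.55 × 399 = 4205.46.

4205.46 dollars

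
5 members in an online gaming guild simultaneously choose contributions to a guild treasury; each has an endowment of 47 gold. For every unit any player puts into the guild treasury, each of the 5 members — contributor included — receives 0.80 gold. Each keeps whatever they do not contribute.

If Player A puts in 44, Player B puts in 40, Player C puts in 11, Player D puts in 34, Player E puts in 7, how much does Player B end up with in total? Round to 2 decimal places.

Total contributed: 44 + 40 + 11 + 34 + 7 = 136.
Each receives 0.80 × 136 = 108.80 from the guild treasury.
Player B keeps 47 − 40 = 7, so Player B's payoff is 7 + 108.80 = 115.80.

115.80 gold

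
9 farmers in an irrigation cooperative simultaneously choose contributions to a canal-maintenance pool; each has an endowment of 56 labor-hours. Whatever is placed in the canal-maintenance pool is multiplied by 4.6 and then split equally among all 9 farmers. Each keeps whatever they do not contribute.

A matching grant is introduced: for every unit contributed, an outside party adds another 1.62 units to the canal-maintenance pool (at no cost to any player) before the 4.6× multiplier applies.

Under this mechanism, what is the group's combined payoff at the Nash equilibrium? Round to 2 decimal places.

Under the mechanism each unit contributed yields 4.6 × 2.62 / 9 = 1.3391 back to its contributor per unit of net cost, which exceeds 1, making full contribution the dominant choice for everyone.
So the Nash equilibrium is full contribution by all 9; the group earns 4.6 × 2.62 × 504 = 6074.21.

6074.21 labor-hours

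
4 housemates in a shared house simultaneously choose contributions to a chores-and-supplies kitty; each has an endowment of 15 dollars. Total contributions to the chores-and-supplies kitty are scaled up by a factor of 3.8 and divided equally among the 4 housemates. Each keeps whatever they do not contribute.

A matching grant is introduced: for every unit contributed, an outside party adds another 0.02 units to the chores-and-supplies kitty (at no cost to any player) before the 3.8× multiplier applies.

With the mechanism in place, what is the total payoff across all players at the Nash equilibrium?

60.00 dollars

With the mechanism, a contributed unit returns 3.8 × 1.02 / 4 = 0.9690 per unit of net cost — still below 1 — so contributing 0 remains dominant for every player.
Everyone keeps their endowment and the group total is 4 × 15 = 60.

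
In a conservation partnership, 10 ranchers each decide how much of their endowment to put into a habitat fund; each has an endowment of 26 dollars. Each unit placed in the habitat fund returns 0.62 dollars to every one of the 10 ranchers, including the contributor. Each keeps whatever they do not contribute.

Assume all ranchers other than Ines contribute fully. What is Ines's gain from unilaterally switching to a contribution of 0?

9.88 dollars

Switching from a contribution of 26 to 0 lets Ines keep an extra 26 dollars, but lowers the habitat fund by 26, which costs Ines their own share of that drop: 0.62 × 26 = 16.12.
Net gain = 26 − 16.12 = 9.88. The private return per contributed unit (0.62) is below 1, so free-riding is indeed the best response regardless of what the others do.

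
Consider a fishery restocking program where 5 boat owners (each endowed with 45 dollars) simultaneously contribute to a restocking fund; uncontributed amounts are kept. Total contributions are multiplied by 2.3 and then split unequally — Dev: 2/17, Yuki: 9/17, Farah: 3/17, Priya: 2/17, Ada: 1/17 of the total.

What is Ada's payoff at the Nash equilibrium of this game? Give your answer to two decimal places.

Each unit j contributes comes back to j as 2.3 × (j's share), so j prefers to contribute only if that share exceeds 1/2.3 = 0.4348; otherwise keeping the unit dominates.
Only Yuki (9/17) clears that bar, contributing 45; the remaining 4 contribute 0. Total contributed: 45.
Ada keeps 45 and receives 2.3 × 45 × 1/17 = 6.09 from the restocking fund, for a payoff of 51.09.

51.09 dollars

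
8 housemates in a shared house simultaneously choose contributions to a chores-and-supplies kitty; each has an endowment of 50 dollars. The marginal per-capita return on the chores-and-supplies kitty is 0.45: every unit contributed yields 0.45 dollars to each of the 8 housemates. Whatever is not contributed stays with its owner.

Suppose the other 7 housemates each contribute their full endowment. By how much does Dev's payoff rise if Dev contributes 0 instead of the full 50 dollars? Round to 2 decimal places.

Switching from a contribution of 50 to 0 lets Dev keep an extra 50 dollars, but lowers the chores-and-supplies kitty by 50, which costs Dev their own share of that drop: 0.45 × 50 = 22.50.
Net gain = 50 − 22.50 = 27.50. The private return per contributed unit (0.45) is below 1, so free-riding is indeed the best response regardless of what the others do.

27.50 dollars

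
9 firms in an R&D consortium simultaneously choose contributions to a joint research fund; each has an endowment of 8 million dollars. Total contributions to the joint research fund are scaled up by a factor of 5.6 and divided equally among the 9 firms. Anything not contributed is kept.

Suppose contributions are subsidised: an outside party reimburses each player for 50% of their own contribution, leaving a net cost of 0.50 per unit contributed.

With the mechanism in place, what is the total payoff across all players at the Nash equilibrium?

439.20 million dollars

Under the mechanism each unit contributed yields (5.6/9) / 0.50 = 1.2444 back to its contributor per unit of net cost, which exceeds 1, making full contribution the dominant choice for everyone.
At the Nash equilibrium everyone contributes 8. Group total payoff = 9 × (8 × 0.50 + 5.6 × 8) = 439.20.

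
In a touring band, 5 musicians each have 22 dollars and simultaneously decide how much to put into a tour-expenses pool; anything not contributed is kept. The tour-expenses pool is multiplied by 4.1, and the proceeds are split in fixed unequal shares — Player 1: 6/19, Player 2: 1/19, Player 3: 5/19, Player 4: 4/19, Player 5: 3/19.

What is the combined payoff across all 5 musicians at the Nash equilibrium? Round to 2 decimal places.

For player j, contributing a unit is worthwhile iff 4.1 × (j's share) ≥ 1, i.e. iff j's share is at least 0.2439.
Player 1 and Player 3 are above the threshold, contributing 22 each; the remaining 3 contribute 0. Total contributed: 44.
The tour-expenses pool pays out 4.1 × 44 = 180.40 in total (split across the unequal shares, but the aggregate is all that matters for the group sum).
The 3 free-riders keep 22 each, adding 66. Group total = 66 + 180.40 = 246.40.

246.40 dollars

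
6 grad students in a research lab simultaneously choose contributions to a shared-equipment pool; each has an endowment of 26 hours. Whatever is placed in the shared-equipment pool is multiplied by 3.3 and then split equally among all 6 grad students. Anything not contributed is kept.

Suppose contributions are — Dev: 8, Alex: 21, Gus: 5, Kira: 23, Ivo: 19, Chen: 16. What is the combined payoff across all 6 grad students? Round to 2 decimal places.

367.60 hours

Total contributed: 8 + 21 + 5 + 23 + 19 + 16 = 92; total kept: 6 × 26 − 92 = 64.
The shared-equipment pool pays out 3.3 × 92 = 303.60 in aggregate.
Group total = 64 + 303.60 = 367.60.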